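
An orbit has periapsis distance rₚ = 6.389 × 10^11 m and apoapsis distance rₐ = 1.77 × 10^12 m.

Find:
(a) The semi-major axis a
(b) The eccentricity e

(a) a = (rₚ + rₐ) / 2 = (6.389e+11 + 1.77e+12) / 2 ≈ 1.204e+12 m = 1.204 × 10^12 m.
(b) e = (rₐ − rₚ) / (rₐ + rₚ) = (1.77e+12 − 6.389e+11) / (1.77e+12 + 6.389e+11) ≈ 0.4696.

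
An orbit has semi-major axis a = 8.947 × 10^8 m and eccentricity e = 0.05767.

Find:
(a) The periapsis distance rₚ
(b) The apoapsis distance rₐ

(a) rₚ = a(1 − e) = 8.947e+08 · (1 − 0.05767) = 8.947e+08 · 0.94233 ≈ 8.431e+08 m = 8.431 × 10^8 m.
(b) rₐ = a(1 + e) = 8.947e+08 · (1 + 0.05767) = 8.947e+08 · 1.05767 ≈ 9.463e+08 m = 9.463 × 10^8 m.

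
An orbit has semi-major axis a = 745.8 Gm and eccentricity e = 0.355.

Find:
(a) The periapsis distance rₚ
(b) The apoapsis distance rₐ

Convert to SI: a = 745.8 Gm = 7.458e+11 m.
(a) rₚ = a(1 − e) = 7.458e+11 · (1 − 0.355) = 7.458e+11 · 0.645 ≈ 4.81e+11 m = 481 Gm.
(b) rₐ = a(1 + e) = 7.458e+11 · (1 + 0.355) = 7.458e+11 · 1.355 ≈ 1.011e+12 m = 1.011 Tm.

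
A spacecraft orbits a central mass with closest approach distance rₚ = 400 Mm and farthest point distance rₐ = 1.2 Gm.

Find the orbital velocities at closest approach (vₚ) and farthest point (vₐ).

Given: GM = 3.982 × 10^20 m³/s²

Convert to SI: rₚ = 400 Mm = 4e+08 m; rₐ = 1.2 Gm = 1.2e+09 m.
Use the vis-viva equation v² = GM(2/r − 1/a) with a = (rₚ + rₐ)/2 = (4e+08 + 1.2e+09)/2 = 8e+08 m.
vₚ = √(GM · (2/rₚ − 1/a)) = √(3.982e+20 · (2/4e+08 − 1/8e+08)) m/s ≈ 1.222e+06 m/s = 1222 km/s.
vₐ = √(GM · (2/rₐ − 1/a)) = √(3.982e+20 · (2/1.2e+09 − 1/8e+08)) m/s ≈ 4.073e+05 m/s = 407.3 km/s.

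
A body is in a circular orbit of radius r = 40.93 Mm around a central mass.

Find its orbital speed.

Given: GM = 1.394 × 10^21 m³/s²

Convert to SI: r = 40.93 Mm = 4.093e+07 m.
For a circular orbit, gravity supplies the centripetal force, so v = √(GM / r).
v = √(1.394e+21 / 4.093e+07) m/s ≈ 5.836e+06 m/s = 5836 km/s.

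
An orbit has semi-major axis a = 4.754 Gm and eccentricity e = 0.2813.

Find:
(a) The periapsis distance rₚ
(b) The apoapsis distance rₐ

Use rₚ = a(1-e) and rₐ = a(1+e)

Convert to SI: a = 4.754 Gm = 4.754e+09 m.
(a) rₚ = a(1 − e) = 4.754e+09 · (1 − 0.2813) = 4.754e+09 · 0.7187 ≈ 3.417e+09 m = 3.417 Gm.
(b) rₐ = a(1 + e) = 4.754e+09 · (1 + 0.2813) = 4.754e+09 · 1.2813 ≈ 6.091e+09 m = 6.091 Gm.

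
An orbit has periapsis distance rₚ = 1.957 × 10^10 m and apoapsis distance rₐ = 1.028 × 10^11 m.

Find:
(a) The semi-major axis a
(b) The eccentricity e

(a) a = (rₚ + rₐ) / 2 = (1.957e+10 + 1.028e+11) / 2 ≈ 6.118e+10 m = 6.119 × 10^10 m.
(b) e = (rₐ − rₚ) / (rₐ + rₚ) = (1.028e+11 − 1.957e+10) / (1.028e+11 + 1.957e+10) ≈ 0.6802.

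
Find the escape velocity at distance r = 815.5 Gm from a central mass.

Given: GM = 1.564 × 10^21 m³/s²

Convert to SI: r = 815.5 Gm = 8.155e+11 m.
Escape velocity comes from setting total energy to zero: ½v² − GM/r = 0 ⇒ v_esc = √(2GM / r).
v_esc = √(2 · 1.564e+21 / 8.155e+11) m/s ≈ 6.193e+04 m/s = 61.93 km/s.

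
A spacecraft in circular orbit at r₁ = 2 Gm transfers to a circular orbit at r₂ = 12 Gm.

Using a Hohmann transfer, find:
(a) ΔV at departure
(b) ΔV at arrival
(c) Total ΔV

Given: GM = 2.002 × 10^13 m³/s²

Convert to SI: r₁ = 2 Gm = 2e+09 m; r₂ = 12 Gm = 1.2e+10 m.
Transfer semi-major axis: a_t = (r₁ + r₂)/2 = (2e+09 + 1.2e+10)/2 = 7e+09 m.
Circular speeds: v₁ = √(GM/r₁) = 100.05 m/s, v₂ = √(GM/r₂) = 40.8452 m/s.
Transfer speeds (vis-viva v² = GM(2/r − 1/a_t)): v₁ᵗ = 130.996 m/s, v₂ᵗ = 21.8327 m/s.
(a) ΔV₁ = |v₁ᵗ − v₁| ≈ 30.95 m/s = 30.95 m/s.
(b) ΔV₂ = |v₂ − v₂ᵗ| ≈ 19.01 m/s = 19.01 m/s.
(c) ΔV_total = ΔV₁ + ΔV₂ ≈ 49.96 m/s = 49.96 m/s.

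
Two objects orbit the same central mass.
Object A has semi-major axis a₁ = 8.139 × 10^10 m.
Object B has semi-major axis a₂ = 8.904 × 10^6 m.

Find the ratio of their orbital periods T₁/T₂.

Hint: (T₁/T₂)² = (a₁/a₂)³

From Kepler's third law, (T₁/T₂)² = (a₁/a₂)³, so T₁/T₂ = (a₁/a₂)^(3/2).
a₁/a₂ = 8.139e+10 / 8.904e+06 = 9140.84.
T₁/T₂ = (9140.84)^(3/2) ≈ 8.739e+05.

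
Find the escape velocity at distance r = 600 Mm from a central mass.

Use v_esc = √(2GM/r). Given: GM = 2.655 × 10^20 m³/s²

Convert to SI: r = 600 Mm = 6e+08 m.
Escape velocity comes from setting total energy to zero: ½v² − GM/r = 0 ⇒ v_esc = √(2GM / r).
v_esc = √(2 · 2.655e+20 / 6e+08) m/s ≈ 9.407e+05 m/s = 940.7 km/s.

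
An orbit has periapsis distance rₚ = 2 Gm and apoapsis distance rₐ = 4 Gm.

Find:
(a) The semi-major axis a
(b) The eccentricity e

Convert to SI: rₚ = 2 Gm = 2e+09 m; rₐ = 4 Gm = 4e+09 m.
(a) a = (rₚ + rₐ) / 2 = (2e+09 + 4e+09) / 2 ≈ 3e+09 m = 3 Gm.
(b) e = (rₐ − rₚ) / (rₐ + rₚ) = (4e+09 − 2e+09) / (4e+09 + 2e+09) ≈ 0.3333.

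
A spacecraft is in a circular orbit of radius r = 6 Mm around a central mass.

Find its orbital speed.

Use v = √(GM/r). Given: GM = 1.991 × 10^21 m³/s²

Convert to SI: r = 6 Mm = 6e+06 m.
For a circular orbit, gravity supplies the centripetal force, so v = √(GM / r).
v = √(1.991e+21 / 6e+06) m/s ≈ 1.822e+07 m/s = 1.822e+04 km/s.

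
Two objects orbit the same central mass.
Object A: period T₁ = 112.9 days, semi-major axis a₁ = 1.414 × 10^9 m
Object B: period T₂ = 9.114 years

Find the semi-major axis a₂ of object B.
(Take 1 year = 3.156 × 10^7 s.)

Convert to SI: T₁ = 112.9 days = 9.75456e+06 s; T₂ = 9.114 years = 2.87638e+08 s.
Kepler's third law: (T₁/T₂)² = (a₁/a₂)³ ⇒ a₂ = a₁ · (T₂/T₁)^(2/3).
T₂/T₁ = 2.87638e+08 / 9.75456e+06 = 29.4875.
a₂ = 1.414e+09 · (29.4875)^(2/3) m ≈ 1.35e+10 m = 1.35 × 10^10 m.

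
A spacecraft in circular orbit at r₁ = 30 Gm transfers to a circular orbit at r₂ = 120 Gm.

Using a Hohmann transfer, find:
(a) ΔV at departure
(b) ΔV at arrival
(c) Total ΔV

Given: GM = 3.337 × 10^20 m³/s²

Convert to SI: r₁ = 30 Gm = 3e+10 m; r₂ = 120 Gm = 1.2e+11 m.
Transfer semi-major axis: a_t = (r₁ + r₂)/2 = (3e+10 + 1.2e+11)/2 = 7.5e+10 m.
Circular speeds: v₁ = √(GM/r₁) = 105467 m/s, v₂ = √(GM/r₂) = 52733.6 m/s.
Transfer speeds (vis-viva v² = GM(2/r − 1/a_t)): v₁ᵗ = 133407 m/s, v₂ᵗ = 33351.7 m/s.
(a) ΔV₁ = |v₁ᵗ − v₁| ≈ 2.794e+04 m/s = 27.94 km/s.
(b) ΔV₂ = |v₂ − v₂ᵗ| ≈ 1.938e+04 m/s = 19.38 km/s.
(c) ΔV_total = ΔV₁ + ΔV₂ ≈ 4.732e+04 m/s = 47.32 km/s.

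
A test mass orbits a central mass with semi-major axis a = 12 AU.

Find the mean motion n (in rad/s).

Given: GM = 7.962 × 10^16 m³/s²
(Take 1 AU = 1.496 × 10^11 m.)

Convert to SI: a = 12 AU = 1.7952e+12 m.
n = √(GM / a³).
n = √(7.962e+16 / (1.7952e+12)³) rad/s ≈ 1.173e-10 rad/s.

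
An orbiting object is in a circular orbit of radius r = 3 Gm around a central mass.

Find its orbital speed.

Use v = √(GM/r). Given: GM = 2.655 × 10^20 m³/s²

Convert to SI: r = 3 Gm = 3e+09 m.
For a circular orbit, gravity supplies the centripetal force, so v = √(GM / r).
v = √(2.655e+20 / 3e+09) m/s ≈ 2.975e+05 m/s = 297.5 km/s.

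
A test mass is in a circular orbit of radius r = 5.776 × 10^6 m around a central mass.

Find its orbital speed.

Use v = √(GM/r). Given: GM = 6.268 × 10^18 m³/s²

For a circular orbit, gravity supplies the centripetal force, so v = √(GM / r).
v = √(6.268e+18 / 5.776e+06) m/s ≈ 1.042e+06 m/s = 1042 km/s.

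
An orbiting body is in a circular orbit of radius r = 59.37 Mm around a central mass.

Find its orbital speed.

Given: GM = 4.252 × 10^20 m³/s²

Convert to SI: r = 59.37 Mm = 5.937e+07 m.
For a circular orbit, gravity supplies the centripetal force, so v = √(GM / r).
v = √(4.252e+20 / 5.937e+07) m/s ≈ 2.676e+06 m/s = 2676 km/s.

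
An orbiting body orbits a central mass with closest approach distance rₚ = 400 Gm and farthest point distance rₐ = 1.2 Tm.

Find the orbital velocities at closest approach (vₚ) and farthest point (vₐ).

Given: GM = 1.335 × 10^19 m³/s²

Convert to SI: rₚ = 400 Gm = 4e+11 m; rₐ = 1.2 Tm = 1.2e+12 m.
Use the vis-viva equation v² = GM(2/r − 1/a) with a = (rₚ + rₐ)/2 = (4e+11 + 1.2e+12)/2 = 8e+11 m.
vₚ = √(GM · (2/rₚ − 1/a)) = √(1.335e+19 · (2/4e+11 − 1/8e+11)) m/s ≈ 7075 m/s = 7.075 km/s.
vₐ = √(GM · (2/rₐ − 1/a)) = √(1.335e+19 · (2/1.2e+12 − 1/8e+11)) m/s ≈ 2358 m/s = 2.358 km/s.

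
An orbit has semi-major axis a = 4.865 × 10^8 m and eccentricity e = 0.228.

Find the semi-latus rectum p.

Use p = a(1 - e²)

p = a (1 − e²).
p = 4.865e+08 · (1 − (0.228)²) = 4.865e+08 · 0.948016 ≈ 4.612e+08 m = 4.612 × 10^8 m.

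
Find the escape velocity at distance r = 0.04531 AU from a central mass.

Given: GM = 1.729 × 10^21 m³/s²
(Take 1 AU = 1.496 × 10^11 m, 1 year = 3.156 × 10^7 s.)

Convert to SI: r = 0.04531 AU = 6.77838e+09 m.
Escape velocity comes from setting total energy to zero: ½v² − GM/r = 0 ⇒ v_esc = √(2GM / r).
v_esc = √(2 · 1.729e+21 / 6.77838e+09) m/s ≈ 7.142e+05 m/s = 150.7 AU/year.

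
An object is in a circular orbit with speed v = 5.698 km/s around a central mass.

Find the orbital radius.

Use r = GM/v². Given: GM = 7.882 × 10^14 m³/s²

Convert to SI: v = 5.698 km/s = 5698 m/s.
For a circular orbit, v² = GM / r, so r = GM / v².
r = 7.882e+14 / (5698)² m ≈ 2.428e+07 m = 2.428 × 10^7 m.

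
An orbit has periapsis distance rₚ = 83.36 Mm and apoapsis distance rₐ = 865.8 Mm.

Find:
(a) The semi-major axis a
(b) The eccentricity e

Convert to SI: rₚ = 83.36 Mm = 8.336e+07 m; rₐ = 865.8 Mm = 8.658e+08 m.
(a) a = (rₚ + rₐ) / 2 = (8.336e+07 + 8.658e+08) / 2 ≈ 4.746e+08 m = 474.6 Mm.
(b) e = (rₐ − rₚ) / (rₐ + rₚ) = (8.658e+08 − 8.336e+07) / (8.658e+08 + 8.336e+07) ≈ 0.8243.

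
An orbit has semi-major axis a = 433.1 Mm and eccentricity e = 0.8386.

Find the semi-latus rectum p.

Convert to SI: a = 433.1 Mm = 4.331e+08 m.
p = a (1 − e²).
p = 4.331e+08 · (1 − (0.8386)²) = 4.331e+08 · 0.29675 ≈ 1.285e+08 m = 128.5 Mm.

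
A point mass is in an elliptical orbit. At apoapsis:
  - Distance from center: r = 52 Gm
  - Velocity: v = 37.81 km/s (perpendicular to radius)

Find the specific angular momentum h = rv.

Convert to SI: r = 52 Gm = 5.2e+10 m; v = 37.81 km/s = 37810 m/s.
With v perpendicular to r, h = r · v.
h = 5.2e+10 · 37810 m²/s ≈ 1.966e+15 m²/s.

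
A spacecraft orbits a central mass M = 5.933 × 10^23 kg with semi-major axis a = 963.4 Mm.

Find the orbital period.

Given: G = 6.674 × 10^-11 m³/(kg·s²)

Convert to SI: a = 963.4 Mm = 9.634e+08 m.
GM = G · M = 6.674e-11 · 5.933e+23 = 3.95968e+13 m³/s².
Kepler's third law: T = 2π √(a³ / GM).
Substituting a = 9.634e+08 m and GM = 3.95968e+13 m³/s²:
T = 2π √((9.634e+08)³ / 3.95968e+13) s
T ≈ 2.986e+07 s = 345.6 days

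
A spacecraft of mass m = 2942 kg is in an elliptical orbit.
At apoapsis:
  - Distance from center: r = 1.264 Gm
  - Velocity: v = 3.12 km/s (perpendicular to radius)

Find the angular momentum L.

Convert to SI: r = 1.264 Gm = 1.264e+09 m; v = 3.12 km/s = 3120 m/s.
Since v is perpendicular to r, L = m · v · r.
L = 2942 · 3120 · 1.264e+09 kg·m²/s ≈ 1.16e+16 kg·m²/s.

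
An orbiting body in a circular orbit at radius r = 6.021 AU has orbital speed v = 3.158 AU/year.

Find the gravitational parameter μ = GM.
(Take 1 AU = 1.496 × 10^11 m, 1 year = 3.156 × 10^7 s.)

Convert to SI: r = 6.021 AU = 9.00742e+11 m; v = 3.158 AU/year = 14969.5 m/s.
For a circular orbit v² = GM/r, so GM = v² · r.
GM = (14969.5)² · 9.00742e+11 m³/s² ≈ 2.018e+20 m³/s² = 2.018 × 10^20 m³/s².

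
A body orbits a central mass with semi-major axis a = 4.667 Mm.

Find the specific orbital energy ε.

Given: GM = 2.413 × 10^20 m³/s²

Convert to SI: a = 4.667 Mm = 4.667e+06 m.
ε = −GM / (2a).
ε = −2.413e+20 / (2 · 4.667e+06) J/kg ≈ -2.585e+13 J/kg = -2.585e+04 GJ/kg.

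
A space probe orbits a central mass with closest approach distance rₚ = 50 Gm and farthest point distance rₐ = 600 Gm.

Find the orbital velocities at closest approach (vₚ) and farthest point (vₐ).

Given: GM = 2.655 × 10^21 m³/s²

Convert to SI: rₚ = 50 Gm = 5e+10 m; rₐ = 600 Gm = 6e+11 m.
Use the vis-viva equation v² = GM(2/r − 1/a) with a = (rₚ + rₐ)/2 = (5e+10 + 6e+11)/2 = 3.25e+11 m.
vₚ = √(GM · (2/rₚ − 1/a)) = √(2.655e+21 · (2/5e+10 − 1/3.25e+11)) m/s ≈ 3.131e+05 m/s = 313.1 km/s.
vₐ = √(GM · (2/rₐ − 1/a)) = √(2.655e+21 · (2/6e+11 − 1/3.25e+11)) m/s ≈ 2.609e+04 m/s = 26.09 km/s.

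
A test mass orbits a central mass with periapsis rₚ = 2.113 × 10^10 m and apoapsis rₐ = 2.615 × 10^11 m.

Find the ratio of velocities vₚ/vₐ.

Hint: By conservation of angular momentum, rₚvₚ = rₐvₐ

Conservation of angular momentum gives rₚvₚ = rₐvₐ, so vₚ/vₐ = rₐ/rₚ.
vₚ/vₐ = 2.615e+11 / 2.113e+10 ≈ 12.38.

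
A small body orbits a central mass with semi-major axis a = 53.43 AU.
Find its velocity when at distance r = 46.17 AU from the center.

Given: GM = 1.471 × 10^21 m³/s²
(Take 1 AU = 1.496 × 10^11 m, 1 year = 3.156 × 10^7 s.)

Convert to SI: a = 53.43 AU = 7.99313e+12 m; r = 46.17 AU = 6.90703e+12 m.
Vis-viva: v = √(GM · (2/r − 1/a)).
2/r − 1/a = 2/6.90703e+12 − 1/7.99313e+12 = 1.64453e-13 m⁻¹.
v = √(1.471e+21 · 1.64453e-13) m/s ≈ 1.555e+04 m/s = 3.281 AU/year.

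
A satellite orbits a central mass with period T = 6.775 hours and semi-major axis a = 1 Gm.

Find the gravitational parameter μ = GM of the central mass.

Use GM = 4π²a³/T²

Convert to SI: T = 6.775 hours = 24390 s; a = 1 Gm = 1e+09 m.
GM = 4π² · a³ / T².
GM = 4π² · (1e+09)³ / (24390)² m³/s² ≈ 6.636e+19 m³/s² = 6.636 × 10^19 m³/s².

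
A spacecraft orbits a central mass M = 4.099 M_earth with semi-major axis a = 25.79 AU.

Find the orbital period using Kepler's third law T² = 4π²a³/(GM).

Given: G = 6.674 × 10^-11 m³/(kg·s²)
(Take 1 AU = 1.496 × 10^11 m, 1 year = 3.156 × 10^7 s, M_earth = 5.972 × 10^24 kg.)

Convert to SI: a = 25.79 AU = 3.85818e+12 m; M = 4.099 M_earth = 2.44792e+25 kg.
GM = G · M = 6.674e-11 · 2.44792e+25 = 1.63374e+15 m³/s².
Kepler's third law: T = 2π √(a³ / GM).
Substituting a = 3.85818e+12 m and GM = 1.63374e+15 m³/s²:
T = 2π √((3.85818e+12)³ / 1.63374e+15) s
T ≈ 1.178e+12 s = 3.733e+04 years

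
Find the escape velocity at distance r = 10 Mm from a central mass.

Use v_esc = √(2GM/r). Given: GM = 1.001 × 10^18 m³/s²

Convert to SI: r = 10 Mm = 1e+07 m.
Escape velocity comes from setting total energy to zero: ½v² − GM/r = 0 ⇒ v_esc = √(2GM / r).
v_esc = √(2 · 1.001e+18 / 1e+07) m/s ≈ 4.474e+05 m/s = 447.4 km/s.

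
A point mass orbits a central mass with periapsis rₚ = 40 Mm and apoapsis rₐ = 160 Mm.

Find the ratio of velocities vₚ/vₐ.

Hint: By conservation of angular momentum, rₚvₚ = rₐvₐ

Convert to SI: rₚ = 40 Mm = 4e+07 m; rₐ = 160 Mm = 1.6e+08 m.
Conservation of angular momentum gives rₚvₚ = rₐvₐ, so vₚ/vₐ = rₐ/rₚ.
vₚ/vₐ = 1.6e+08 / 4e+07 ≈ 4.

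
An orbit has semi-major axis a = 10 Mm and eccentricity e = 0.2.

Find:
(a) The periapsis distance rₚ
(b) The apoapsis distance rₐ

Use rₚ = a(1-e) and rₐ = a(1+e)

Convert to SI: a = 10 Mm = 1e+07 m.
(a) rₚ = a(1 − e) = 1e+07 · (1 − 0.2) = 1e+07 · 0.8 ≈ 8e+06 m = 8 Mm.
(b) rₐ = a(1 + e) = 1e+07 · (1 + 0.2) = 1e+07 · 1.2 ≈ 1.2e+07 m = 12 Mm.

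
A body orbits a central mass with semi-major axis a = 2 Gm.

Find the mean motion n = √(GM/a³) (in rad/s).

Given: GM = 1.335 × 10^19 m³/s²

Convert to SI: a = 2 Gm = 2e+09 m.
n = √(GM / a³).
n = √(1.335e+19 / (2e+09)³) rad/s ≈ 4.085e-05 rad/s.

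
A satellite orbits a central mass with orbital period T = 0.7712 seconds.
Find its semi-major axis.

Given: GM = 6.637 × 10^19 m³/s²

Invert Kepler's third law: a = (GM · T² / (4π²))^(1/3).
Substituting T = 0.7712 s and GM = 6.637e+19 m³/s²:
a = (6.637e+19 · (0.7712)² / (4π²))^(1/3) m
a ≈ 1e+06 m = 1000 km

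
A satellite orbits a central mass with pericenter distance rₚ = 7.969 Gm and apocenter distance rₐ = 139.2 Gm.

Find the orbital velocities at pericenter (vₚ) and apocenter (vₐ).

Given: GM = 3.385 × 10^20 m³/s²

Convert to SI: rₚ = 7.969 Gm = 7.969e+09 m; rₐ = 139.2 Gm = 1.392e+11 m.
Use the vis-viva equation v² = GM(2/r − 1/a) with a = (rₚ + rₐ)/2 = (7.969e+09 + 1.392e+11)/2 = 7.35845e+10 m.
vₚ = √(GM · (2/rₚ − 1/a)) = √(3.385e+20 · (2/7.969e+09 − 1/7.35845e+10)) m/s ≈ 2.835e+05 m/s = 283.5 km/s.
vₐ = √(GM · (2/rₐ − 1/a)) = √(3.385e+20 · (2/1.392e+11 − 1/7.35845e+10)) m/s ≈ 1.623e+04 m/s = 16.23 km/s.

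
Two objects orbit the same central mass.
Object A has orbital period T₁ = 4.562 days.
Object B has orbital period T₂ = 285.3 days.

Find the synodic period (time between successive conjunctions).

Convert to SI: T₁ = 4.562 days = 394157 s; T₂ = 285.3 days = 2.46499e+07 s.
T_syn = |T₁ · T₂ / (T₁ − T₂)|.
T_syn = |394157 · 2.46499e+07 / (394157 − 2.46499e+07)| s ≈ 4.006e+05 s = 4.636 days.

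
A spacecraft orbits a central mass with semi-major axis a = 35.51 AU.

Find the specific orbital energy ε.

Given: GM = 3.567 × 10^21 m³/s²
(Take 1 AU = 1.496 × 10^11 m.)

Convert to SI: a = 35.51 AU = 5.3123e+12 m.
ε = −GM / (2a).
ε = −3.567e+21 / (2 · 5.3123e+12) J/kg ≈ -3.357e+08 J/kg = -335.7 MJ/kg.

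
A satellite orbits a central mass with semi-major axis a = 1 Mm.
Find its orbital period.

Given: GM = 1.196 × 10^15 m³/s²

Convert to SI: a = 1 Mm = 1e+06 m.
Kepler's third law: T = 2π √(a³ / GM).
Substituting a = 1e+06 m and GM = 1.196e+15 m³/s²:
T = 2π √((1e+06)³ / 1.196e+15) s
T ≈ 181.7 s = 3.028 minutes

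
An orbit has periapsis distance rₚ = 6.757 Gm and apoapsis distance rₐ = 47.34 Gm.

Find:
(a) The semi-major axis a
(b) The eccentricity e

Convert to SI: rₚ = 6.757 Gm = 6.757e+09 m; rₐ = 47.34 Gm = 4.734e+10 m.
(a) a = (rₚ + rₐ) / 2 = (6.757e+09 + 4.734e+10) / 2 ≈ 2.705e+10 m = 27.05 Gm.
(b) e = (rₐ − rₚ) / (rₐ + rₚ) = (4.734e+10 − 6.757e+09) / (4.734e+10 + 6.757e+09) ≈ 0.7502.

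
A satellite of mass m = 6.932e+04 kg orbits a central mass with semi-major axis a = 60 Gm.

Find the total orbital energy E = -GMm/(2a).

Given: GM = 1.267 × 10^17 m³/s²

Convert to SI: a = 60 Gm = 6e+10 m.
E = −GMm / (2a).
E = −1.267e+17 · 6.932e+04 / (2 · 6e+10) J ≈ -7.319e+10 J = -73.19 GJ.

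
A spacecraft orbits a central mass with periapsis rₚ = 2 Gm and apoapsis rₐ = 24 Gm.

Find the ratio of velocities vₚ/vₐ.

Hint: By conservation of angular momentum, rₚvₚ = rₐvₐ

Convert to SI: rₚ = 2 Gm = 2e+09 m; rₐ = 24 Gm = 2.4e+10 m.
Conservation of angular momentum gives rₚvₚ = rₐvₐ, so vₚ/vₐ = rₐ/rₚ.
vₚ/vₐ = 2.4e+10 / 2e+09 ≈ 12.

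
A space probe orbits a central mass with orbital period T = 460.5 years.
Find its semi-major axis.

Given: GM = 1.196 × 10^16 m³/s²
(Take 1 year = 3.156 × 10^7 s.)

Convert to SI: T = 460.5 years = 1.45334e+10 s.
Invert Kepler's third law: a = (GM · T² / (4π²))^(1/3).
Substituting T = 1.45334e+10 s and GM = 1.196e+16 m³/s²:
a = (1.196e+16 · (1.45334e+10)² / (4π²))^(1/3) m
a ≈ 4e+11 m = 400 Gm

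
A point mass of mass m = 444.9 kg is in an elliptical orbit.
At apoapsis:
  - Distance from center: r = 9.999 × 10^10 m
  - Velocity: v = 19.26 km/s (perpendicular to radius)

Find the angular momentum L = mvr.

Convert to SI: v = 19.26 km/s = 19260 m/s.
Since v is perpendicular to r, L = m · v · r.
L = 444.9 · 19260 · 9.999e+10 kg·m²/s ≈ 8.568e+17 kg·m²/s.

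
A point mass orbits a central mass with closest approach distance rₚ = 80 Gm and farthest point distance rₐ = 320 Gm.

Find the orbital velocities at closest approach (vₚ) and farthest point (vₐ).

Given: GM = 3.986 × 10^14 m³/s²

Convert to SI: rₚ = 80 Gm = 8e+10 m; rₐ = 320 Gm = 3.2e+11 m.
Use the vis-viva equation v² = GM(2/r − 1/a) with a = (rₚ + rₐ)/2 = (8e+10 + 3.2e+11)/2 = 2e+11 m.
vₚ = √(GM · (2/rₚ − 1/a)) = √(3.986e+14 · (2/8e+10 − 1/2e+11)) m/s ≈ 89.29 m/s = 89.29 m/s.
vₐ = √(GM · (2/rₐ − 1/a)) = √(3.986e+14 · (2/3.2e+11 − 1/2e+11)) m/s ≈ 22.32 m/s = 22.32 m/s.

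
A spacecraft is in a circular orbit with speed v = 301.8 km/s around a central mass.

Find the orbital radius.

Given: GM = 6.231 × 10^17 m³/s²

Convert to SI: v = 301.8 km/s = 301800 m/s.
For a circular orbit, v² = GM / r, so r = GM / v².
r = 6.231e+17 / (301800)² m ≈ 6.841e+06 m = 6.841 Mm.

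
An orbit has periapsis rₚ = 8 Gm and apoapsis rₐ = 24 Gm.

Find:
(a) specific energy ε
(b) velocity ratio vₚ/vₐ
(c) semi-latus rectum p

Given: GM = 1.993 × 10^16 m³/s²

Convert to SI: rₚ = 8 Gm = 8e+09 m; rₐ = 24 Gm = 2.4e+10 m.
(a) With a = (rₚ + rₐ)/2 = 1.6e+10 m, ε = −GM/(2a) = −1.993e+16/(2 · 1.6e+10) J/kg ≈ -6.228e+05 J/kg
(b) Conservation of angular momentum (rₚvₚ = rₐvₐ) gives vₚ/vₐ = rₐ/rₚ = 2.4e+10/8e+09 ≈ 3
(c) From a = (rₚ + rₐ)/2 = 1.6e+10 m and e = (rₐ − rₚ)/(rₐ + rₚ) = 0.5, p = a(1 − e²) = 1.6e+10 · (1 − (0.5)²) ≈ 1.2e+10 m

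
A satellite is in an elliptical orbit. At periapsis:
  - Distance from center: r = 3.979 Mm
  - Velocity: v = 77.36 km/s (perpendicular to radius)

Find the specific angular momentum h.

Convert to SI: r = 3.979 Mm = 3.979e+06 m; v = 77.36 km/s = 77360 m/s.
With v perpendicular to r, h = r · v.
h = 3.979e+06 · 77360 m²/s ≈ 3.078e+11 m²/s.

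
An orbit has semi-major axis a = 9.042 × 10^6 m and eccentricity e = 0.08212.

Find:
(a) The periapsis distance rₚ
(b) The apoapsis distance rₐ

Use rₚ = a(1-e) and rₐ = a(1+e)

(a) rₚ = a(1 − e) = 9.042e+06 · (1 − 0.08212) = 9.042e+06 · 0.91788 ≈ 8.299e+06 m = 8.299 × 10^6 m.
(b) rₐ = a(1 + e) = 9.042e+06 · (1 + 0.08212) = 9.042e+06 · 1.08212 ≈ 9.785e+06 m = 9.785 × 10^6 m.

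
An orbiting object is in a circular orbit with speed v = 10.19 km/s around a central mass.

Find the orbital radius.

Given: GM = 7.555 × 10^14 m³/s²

Convert to SI: v = 10.19 km/s = 10190 m/s.
For a circular orbit, v² = GM / r, so r = GM / v².
r = 7.555e+14 / (10190)² m ≈ 7.276e+06 m = 7.276 Mm.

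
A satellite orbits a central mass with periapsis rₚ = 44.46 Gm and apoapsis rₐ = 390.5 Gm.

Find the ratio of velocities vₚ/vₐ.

Convert to SI: rₚ = 44.46 Gm = 4.446e+10 m; rₐ = 390.5 Gm = 3.905e+11 m.
Conservation of angular momentum gives rₚvₚ = rₐvₐ, so vₚ/vₐ = rₐ/rₚ.
vₚ/vₐ = 3.905e+11 / 4.446e+10 ≈ 8.783.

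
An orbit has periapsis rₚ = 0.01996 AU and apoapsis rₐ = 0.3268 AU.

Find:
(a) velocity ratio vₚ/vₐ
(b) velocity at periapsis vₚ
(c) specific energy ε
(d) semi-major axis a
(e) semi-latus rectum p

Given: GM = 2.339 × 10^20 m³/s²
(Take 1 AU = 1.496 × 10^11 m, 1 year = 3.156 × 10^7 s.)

Convert to SI: rₚ = 0.01996 AU = 2.98602e+09 m; rₐ = 0.3268 AU = 4.88893e+10 m.
(a) Conservation of angular momentum (rₚvₚ = rₐvₐ) gives vₚ/vₐ = rₐ/rₚ = 4.88893e+10/2.98602e+09 ≈ 16.37
(b) With a = (rₚ + rₐ)/2 = 2.59376e+10 m, vₚ = √(GM (2/rₚ − 1/a)) = √(2.339e+20 · (2/2.98602e+09 − 1/2.59376e+10)) m/s ≈ 3.842e+05 m/s
(c) With a = (rₚ + rₐ)/2 = 2.59376e+10 m, ε = −GM/(2a) = −2.339e+20/(2 · 2.59376e+10) J/kg ≈ -4.509e+09 J/kg
(d) a = (rₚ + rₐ)/2 = (2.98602e+09 + 4.88893e+10)/2 ≈ 2.594e+10 m
(e) From a = (rₚ + rₐ)/2 = 2.59376e+10 m and e = (rₐ − rₚ)/(rₐ + rₚ) = 0.884877, p = a(1 − e²) = 2.59376e+10 · (1 − (0.884877)²) ≈ 5.628e+09 m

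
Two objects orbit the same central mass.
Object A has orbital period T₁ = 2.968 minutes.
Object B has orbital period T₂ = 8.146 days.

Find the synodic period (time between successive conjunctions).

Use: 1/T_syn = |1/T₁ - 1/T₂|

Convert to SI: T₁ = 2.968 minutes = 178.08 s; T₂ = 8.146 days = 703814 s.
T_syn = |T₁ · T₂ / (T₁ − T₂)|.
T_syn = |178.08 · 703814 / (178.08 − 703814)| s ≈ 178.1 s = 2.969 minutes.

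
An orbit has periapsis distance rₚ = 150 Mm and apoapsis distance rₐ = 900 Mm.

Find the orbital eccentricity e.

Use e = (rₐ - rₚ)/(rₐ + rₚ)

Convert to SI: rₚ = 150 Mm = 1.5e+08 m; rₐ = 900 Mm = 9e+08 m.
e = (rₐ − rₚ) / (rₐ + rₚ).
e = (9e+08 − 1.5e+08) / (9e+08 + 1.5e+08) = 7.5e+08 / 1.05e+09 ≈ 0.7143.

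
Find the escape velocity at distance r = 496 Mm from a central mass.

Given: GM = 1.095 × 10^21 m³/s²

Convert to SI: r = 496 Mm = 4.96e+08 m.
Escape velocity comes from setting total energy to zero: ½v² − GM/r = 0 ⇒ v_esc = √(2GM / r).
v_esc = √(2 · 1.095e+21 / 4.96e+08) m/s ≈ 2.101e+06 m/s = 2101 km/s.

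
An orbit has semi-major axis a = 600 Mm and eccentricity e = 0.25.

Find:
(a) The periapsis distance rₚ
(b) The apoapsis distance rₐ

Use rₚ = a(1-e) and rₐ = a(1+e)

Convert to SI: a = 600 Mm = 6e+08 m.
(a) rₚ = a(1 − e) = 6e+08 · (1 − 0.25) = 6e+08 · 0.75 ≈ 4.5e+08 m = 450 Mm.
(b) rₐ = a(1 + e) = 6e+08 · (1 + 0.25) = 6e+08 · 1.25 ≈ 7.5e+08 m = 750 Mm.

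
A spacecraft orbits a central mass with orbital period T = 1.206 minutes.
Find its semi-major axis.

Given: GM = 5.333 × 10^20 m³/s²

Convert to SI: T = 1.206 minutes = 72.36 s.
Invert Kepler's third law: a = (GM · T² / (4π²))^(1/3).
Substituting T = 72.36 s and GM = 5.333e+20 m³/s²:
a = (5.333e+20 · (72.36)² / (4π²))^(1/3) m
a ≈ 4.136e+07 m = 4.136 × 10^7 m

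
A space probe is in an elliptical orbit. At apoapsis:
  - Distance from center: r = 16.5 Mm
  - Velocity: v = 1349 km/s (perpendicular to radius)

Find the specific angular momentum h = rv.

Convert to SI: r = 16.5 Mm = 1.65e+07 m; v = 1349 km/s = 1.349e+06 m/s.
With v perpendicular to r, h = r · v.
h = 1.65e+07 · 1.349e+06 m²/s ≈ 2.226e+13 m²/s.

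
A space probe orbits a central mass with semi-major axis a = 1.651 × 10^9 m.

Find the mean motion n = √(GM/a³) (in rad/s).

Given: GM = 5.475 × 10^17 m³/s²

n = √(GM / a³).
n = √(5.475e+17 / (1.651e+09)³) rad/s ≈ 1.103e-05 rad/s.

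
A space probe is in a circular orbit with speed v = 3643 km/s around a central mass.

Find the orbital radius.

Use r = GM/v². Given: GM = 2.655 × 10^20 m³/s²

Convert to SI: v = 3643 km/s = 3.643e+06 m/s.
For a circular orbit, v² = GM / r, so r = GM / v².
r = 2.655e+20 / (3.643e+06)² m ≈ 2.001e+07 m = 20.01 Mm.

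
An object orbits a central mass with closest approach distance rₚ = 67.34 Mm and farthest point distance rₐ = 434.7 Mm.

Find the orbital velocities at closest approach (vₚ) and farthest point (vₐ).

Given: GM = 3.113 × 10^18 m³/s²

Convert to SI: rₚ = 67.34 Mm = 6.734e+07 m; rₐ = 434.7 Mm = 4.347e+08 m.
Use the vis-viva equation v² = GM(2/r − 1/a) with a = (rₚ + rₐ)/2 = (6.734e+07 + 4.347e+08)/2 = 2.5102e+08 m.
vₚ = √(GM · (2/rₚ − 1/a)) = √(3.113e+18 · (2/6.734e+07 − 1/2.5102e+08)) m/s ≈ 2.829e+05 m/s = 282.9 km/s.
vₐ = √(GM · (2/rₐ − 1/a)) = √(3.113e+18 · (2/4.347e+08 − 1/2.5102e+08)) m/s ≈ 4.383e+04 m/s = 43.83 km/s.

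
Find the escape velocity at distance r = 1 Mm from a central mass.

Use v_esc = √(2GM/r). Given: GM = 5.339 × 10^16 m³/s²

Convert to SI: r = 1 Mm = 1e+06 m.
Escape velocity comes from setting total energy to zero: ½v² − GM/r = 0 ⇒ v_esc = √(2GM / r).
v_esc = √(2 · 5.339e+16 / 1e+06) m/s ≈ 3.268e+05 m/s = 326.8 km/s.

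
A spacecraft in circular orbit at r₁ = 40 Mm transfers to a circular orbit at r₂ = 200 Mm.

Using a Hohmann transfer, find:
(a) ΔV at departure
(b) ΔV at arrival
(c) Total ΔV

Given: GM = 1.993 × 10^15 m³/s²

Convert to SI: r₁ = 40 Mm = 4e+07 m; r₂ = 200 Mm = 2e+08 m.
Transfer semi-major axis: a_t = (r₁ + r₂)/2 = (4e+07 + 2e+08)/2 = 1.2e+08 m.
Circular speeds: v₁ = √(GM/r₁) = 7058.68 m/s, v₂ = √(GM/r₂) = 3156.74 m/s.
Transfer speeds (vis-viva v² = GM(2/r − 1/a_t)): v₁ᵗ = 9112.72 m/s, v₂ᵗ = 1822.54 m/s.
(a) ΔV₁ = |v₁ᵗ − v₁| ≈ 2054 m/s = 2.054 km/s.
(b) ΔV₂ = |v₂ − v₂ᵗ| ≈ 1334 m/s = 1.334 km/s.
(c) ΔV_total = ΔV₁ + ΔV₂ ≈ 3388 m/s = 3.388 km/s.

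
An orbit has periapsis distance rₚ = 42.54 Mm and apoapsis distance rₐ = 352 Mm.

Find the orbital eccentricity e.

Convert to SI: rₚ = 42.54 Mm = 4.254e+07 m; rₐ = 352 Mm = 3.52e+08 m.
e = (rₐ − rₚ) / (rₐ + rₚ).
e = (3.52e+08 − 4.254e+07) / (3.52e+08 + 4.254e+07) = 3.0946e+08 / 3.9454e+08 ≈ 0.7844.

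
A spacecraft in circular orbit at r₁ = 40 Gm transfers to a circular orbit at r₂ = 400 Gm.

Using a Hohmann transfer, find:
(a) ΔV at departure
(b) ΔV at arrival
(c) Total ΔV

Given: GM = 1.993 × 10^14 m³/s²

Convert to SI: r₁ = 40 Gm = 4e+10 m; r₂ = 400 Gm = 4e+11 m.
Transfer semi-major axis: a_t = (r₁ + r₂)/2 = (4e+10 + 4e+11)/2 = 2.2e+11 m.
Circular speeds: v₁ = √(GM/r₁) = 70.5868 m/s, v₂ = √(GM/r₂) = 22.3215 m/s.
Transfer speeds (vis-viva v² = GM(2/r − 1/a_t)): v₁ᵗ = 95.1793 m/s, v₂ᵗ = 9.51793 m/s.
(a) ΔV₁ = |v₁ᵗ − v₁| ≈ 24.59 m/s = 24.59 m/s.
(b) ΔV₂ = |v₂ − v₂ᵗ| ≈ 12.8 m/s = 12.8 m/s.
(c) ΔV_total = ΔV₁ + ΔV₂ ≈ 37.4 m/s = 37.4 m/s.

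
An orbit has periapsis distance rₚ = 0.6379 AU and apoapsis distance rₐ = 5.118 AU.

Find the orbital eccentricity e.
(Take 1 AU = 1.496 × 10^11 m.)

Convert to SI: rₚ = 0.6379 AU = 9.54298e+10 m; rₐ = 5.118 AU = 7.65653e+11 m.
e = (rₐ − rₚ) / (rₐ + rₚ).
e = (7.65653e+11 − 9.54298e+10) / (7.65653e+11 + 9.54298e+10) = 6.70223e+11 / 8.61083e+11 ≈ 0.7783.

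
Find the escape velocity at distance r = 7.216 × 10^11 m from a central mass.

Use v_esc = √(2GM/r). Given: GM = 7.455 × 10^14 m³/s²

Escape velocity comes from setting total energy to zero: ½v² − GM/r = 0 ⇒ v_esc = √(2GM / r).
v_esc = √(2 · 7.455e+14 / 7.216e+11) m/s ≈ 45.46 m/s = 45.46 m/s.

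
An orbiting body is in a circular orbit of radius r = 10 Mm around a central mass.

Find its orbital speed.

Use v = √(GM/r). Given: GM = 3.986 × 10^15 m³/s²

Convert to SI: r = 10 Mm = 1e+07 m.
For a circular orbit, gravity supplies the centripetal force, so v = √(GM / r).
v = √(3.986e+15 / 1e+07) m/s ≈ 1.996e+04 m/s = 19.96 km/s.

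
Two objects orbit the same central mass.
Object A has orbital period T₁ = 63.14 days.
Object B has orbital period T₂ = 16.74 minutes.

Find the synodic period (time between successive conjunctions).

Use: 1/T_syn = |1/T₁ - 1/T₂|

Convert to SI: T₁ = 63.14 days = 5.4553e+06 s; T₂ = 16.74 minutes = 1004.4 s.
T_syn = |T₁ · T₂ / (T₁ − T₂)|.
T_syn = |5.4553e+06 · 1004.4 / (5.4553e+06 − 1004.4)| s ≈ 1005 s = 16.74 minutes.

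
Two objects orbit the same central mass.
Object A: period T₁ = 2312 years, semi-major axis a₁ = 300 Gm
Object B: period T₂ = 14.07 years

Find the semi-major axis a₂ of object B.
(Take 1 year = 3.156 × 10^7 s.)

Convert to SI: T₁ = 2312 years = 7.29667e+10 s; a₁ = 300 Gm = 3e+11 m; T₂ = 14.07 years = 4.44049e+08 s.
Kepler's third law: (T₁/T₂)² = (a₁/a₂)³ ⇒ a₂ = a₁ · (T₂/T₁)^(2/3).
T₂/T₁ = 4.44049e+08 / 7.29667e+10 = 0.00608564.
a₂ = 3e+11 · (0.00608564)^(2/3) m ≈ 1e+10 m = 10 Gm.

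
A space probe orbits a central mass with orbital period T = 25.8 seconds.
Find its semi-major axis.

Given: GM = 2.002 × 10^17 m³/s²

Invert Kepler's third law: a = (GM · T² / (4π²))^(1/3).
Substituting T = 25.8 s and GM = 2.002e+17 m³/s²:
a = (2.002e+17 · (25.8)² / (4π²))^(1/3) m
a ≈ 1.5e+06 m = 1.5 Mm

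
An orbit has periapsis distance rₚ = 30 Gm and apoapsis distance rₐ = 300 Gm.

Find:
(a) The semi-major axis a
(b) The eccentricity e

Convert to SI: rₚ = 30 Gm = 3e+10 m; rₐ = 300 Gm = 3e+11 m.
(a) a = (rₚ + rₐ) / 2 = (3e+10 + 3e+11) / 2 ≈ 1.65e+11 m = 165 Gm.
(b) e = (rₐ − rₚ) / (rₐ + rₚ) = (3e+11 − 3e+10) / (3e+11 + 3e+10) ≈ 0.8182.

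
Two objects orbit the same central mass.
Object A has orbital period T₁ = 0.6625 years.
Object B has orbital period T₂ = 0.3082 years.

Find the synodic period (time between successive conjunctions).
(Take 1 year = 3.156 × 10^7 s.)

Convert to SI: T₁ = 0.6625 years = 2.09085e+07 s; T₂ = 0.3082 years = 9.72679e+06 s.
T_syn = |T₁ · T₂ / (T₁ − T₂)|.
T_syn = |2.09085e+07 · 9.72679e+06 / (2.09085e+07 − 9.72679e+06)| s ≈ 1.819e+07 s = 0.5763 years.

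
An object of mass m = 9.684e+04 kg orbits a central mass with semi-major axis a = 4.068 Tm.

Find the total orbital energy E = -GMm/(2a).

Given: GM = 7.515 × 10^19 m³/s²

Convert to SI: a = 4.068 Tm = 4.068e+12 m.
E = −GMm / (2a).
E = −7.515e+19 · 9.684e+04 / (2 · 4.068e+12) J ≈ -8.945e+11 J = -894.5 GJ.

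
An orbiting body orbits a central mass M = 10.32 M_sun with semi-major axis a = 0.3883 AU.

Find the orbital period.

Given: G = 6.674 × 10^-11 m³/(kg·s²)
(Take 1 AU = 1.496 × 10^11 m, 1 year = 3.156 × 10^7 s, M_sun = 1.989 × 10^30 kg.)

Convert to SI: a = 0.3883 AU = 5.80897e+10 m; M = 10.32 M_sun = 2.05265e+31 kg.
GM = G · M = 6.674e-11 · 2.05265e+31 = 1.36994e+21 m³/s².
Kepler's third law: T = 2π √(a³ / GM).
Substituting a = 5.80897e+10 m and GM = 1.36994e+21 m³/s²:
T = 2π √((5.80897e+10)³ / 1.36994e+21) s
T ≈ 2.377e+06 s = 0.07531 years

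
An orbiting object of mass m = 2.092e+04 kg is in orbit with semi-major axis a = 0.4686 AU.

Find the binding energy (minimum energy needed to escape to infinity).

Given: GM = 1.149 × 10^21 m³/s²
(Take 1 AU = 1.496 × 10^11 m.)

Convert to SI: a = 0.4686 AU = 7.01026e+10 m.
Total orbital energy is E = −GMm/(2a); binding energy is E_bind = −E = GMm/(2a).
E_bind = 1.149e+21 · 2.092e+04 / (2 · 7.01026e+10) J ≈ 1.714e+14 J = 171.4 TJ.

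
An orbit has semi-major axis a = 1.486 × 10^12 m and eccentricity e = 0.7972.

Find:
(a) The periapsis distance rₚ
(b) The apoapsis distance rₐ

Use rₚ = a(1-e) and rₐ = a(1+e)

(a) rₚ = a(1 − e) = 1.486e+12 · (1 − 0.7972) = 1.486e+12 · 0.2028 ≈ 3.014e+11 m = 3.014 × 10^11 m.
(b) rₐ = a(1 + e) = 1.486e+12 · (1 + 0.7972) = 1.486e+12 · 1.7972 ≈ 2.671e+12 m = 2.671 × 10^12 m.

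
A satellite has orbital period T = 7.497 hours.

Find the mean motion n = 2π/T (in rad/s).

Convert to SI: T = 7.497 hours = 26989.2 s.
n = 2π / T.
n = 2π / 26989.2 s ≈ 0.0002328 rad/s.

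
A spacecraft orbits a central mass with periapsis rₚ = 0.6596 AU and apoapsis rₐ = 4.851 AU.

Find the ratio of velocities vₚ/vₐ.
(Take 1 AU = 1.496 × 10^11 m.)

Convert to SI: rₚ = 0.6596 AU = 9.86762e+10 m; rₐ = 4.851 AU = 7.2571e+11 m.
Conservation of angular momentum gives rₚvₚ = rₐvₐ, so vₚ/vₐ = rₐ/rₚ.
vₚ/vₐ = 7.2571e+11 / 9.86762e+10 ≈ 7.354.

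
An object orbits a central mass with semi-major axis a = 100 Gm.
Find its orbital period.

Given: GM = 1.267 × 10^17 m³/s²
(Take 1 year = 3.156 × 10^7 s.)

Convert to SI: a = 100 Gm = 1e+11 m.
Kepler's third law: T = 2π √(a³ / GM).
Substituting a = 1e+11 m and GM = 1.267e+17 m³/s²:
T = 2π √((1e+11)³ / 1.267e+17) s
T ≈ 5.582e+08 s = 17.69 years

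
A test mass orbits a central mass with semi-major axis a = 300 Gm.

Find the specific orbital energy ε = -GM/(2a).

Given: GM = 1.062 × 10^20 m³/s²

Convert to SI: a = 300 Gm = 3e+11 m.
ε = −GM / (2a).
ε = −1.062e+20 / (2 · 3e+11) J/kg ≈ -1.77e+08 J/kg = -177 MJ/kg.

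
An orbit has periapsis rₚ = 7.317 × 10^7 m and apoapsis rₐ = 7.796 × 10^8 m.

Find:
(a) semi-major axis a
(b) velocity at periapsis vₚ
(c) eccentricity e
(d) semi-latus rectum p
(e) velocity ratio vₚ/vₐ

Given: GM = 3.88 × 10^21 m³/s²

(a) a = (rₚ + rₐ)/2 = (7.317e+07 + 7.796e+08)/2 ≈ 4.264e+08 m
(b) With a = (rₚ + rₐ)/2 = 4.26385e+08 m, vₚ = √(GM (2/rₚ − 1/a)) = √(3.88e+21 · (2/7.317e+07 − 1/4.26385e+08)) m/s ≈ 9.847e+06 m/s
(c) e = (rₐ − rₚ)/(rₐ + rₚ) = (7.796e+08 − 7.317e+07)/(7.796e+08 + 7.317e+07) ≈ 0.8284
(d) From a = (rₚ + rₐ)/2 = 4.26385e+08 m and e = (rₐ − rₚ)/(rₐ + rₚ) = 0.828395, p = a(1 − e²) = 4.26385e+08 · (1 − (0.828395)²) ≈ 1.338e+08 m
(e) Conservation of angular momentum (rₚvₚ = rₐvₐ) gives vₚ/vₐ = rₐ/rₚ = 7.796e+08/7.317e+07 ≈ 10.65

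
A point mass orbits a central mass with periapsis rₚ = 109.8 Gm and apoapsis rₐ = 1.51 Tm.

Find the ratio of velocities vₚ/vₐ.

Convert to SI: rₚ = 109.8 Gm = 1.098e+11 m; rₐ = 1.51 Tm = 1.51e+12 m.
Conservation of angular momentum gives rₚvₚ = rₐvₐ, so vₚ/vₐ = rₐ/rₚ.
vₚ/vₐ = 1.51e+12 / 1.098e+11 ≈ 13.75.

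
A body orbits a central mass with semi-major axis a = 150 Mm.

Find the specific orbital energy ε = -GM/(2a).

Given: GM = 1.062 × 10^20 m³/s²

Convert to SI: a = 150 Mm = 1.5e+08 m.
ε = −GM / (2a).
ε = −1.062e+20 / (2 · 1.5e+08) J/kg ≈ -3.54e+11 J/kg = -354 GJ/kg.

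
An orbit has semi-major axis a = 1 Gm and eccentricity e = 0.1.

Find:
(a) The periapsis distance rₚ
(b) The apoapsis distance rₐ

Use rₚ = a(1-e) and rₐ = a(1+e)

Convert to SI: a = 1 Gm = 1e+09 m.
(a) rₚ = a(1 − e) = 1e+09 · (1 − 0.1) = 1e+09 · 0.9 ≈ 9e+08 m = 900 Mm.
(b) rₐ = a(1 + e) = 1e+09 · (1 + 0.1) = 1e+09 · 1.1 ≈ 1.1e+09 m = 1.1 Gm.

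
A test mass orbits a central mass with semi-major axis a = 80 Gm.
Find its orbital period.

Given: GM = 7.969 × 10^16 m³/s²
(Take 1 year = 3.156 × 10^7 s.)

Convert to SI: a = 80 Gm = 8e+10 m.
Kepler's third law: T = 2π √(a³ / GM).
Substituting a = 8e+10 m and GM = 7.969e+16 m³/s²:
T = 2π √((8e+10)³ / 7.969e+16) s
T ≈ 5.036e+08 s = 15.96 years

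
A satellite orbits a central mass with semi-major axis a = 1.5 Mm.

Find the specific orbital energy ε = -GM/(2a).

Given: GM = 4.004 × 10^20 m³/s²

Convert to SI: a = 1.5 Mm = 1.5e+06 m.
ε = −GM / (2a).
ε = −4.004e+20 / (2 · 1.5e+06) J/kg ≈ -1.335e+14 J/kg = -1.335e+05 GJ/kg.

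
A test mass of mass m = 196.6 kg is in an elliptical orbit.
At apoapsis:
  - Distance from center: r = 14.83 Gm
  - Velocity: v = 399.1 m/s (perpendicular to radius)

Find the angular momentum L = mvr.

Convert to SI: r = 14.83 Gm = 1.483e+10 m.
Since v is perpendicular to r, L = m · v · r.
L = 196.6 · 399.1 · 1.483e+10 kg·m²/s ≈ 1.164e+15 kg·m²/s.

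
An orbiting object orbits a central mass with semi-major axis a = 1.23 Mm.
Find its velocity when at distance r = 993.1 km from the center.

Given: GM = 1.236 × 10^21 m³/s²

Convert to SI: a = 1.23 Mm = 1.23e+06 m; r = 993.1 km = 993100 m.
Vis-viva: v = √(GM · (2/r − 1/a)).
2/r − 1/a = 2/993100 − 1/1.23e+06 = 1.20089e-06 m⁻¹.
v = √(1.236e+21 · 1.20089e-06) m/s ≈ 3.853e+07 m/s = 3.853e+04 km/s.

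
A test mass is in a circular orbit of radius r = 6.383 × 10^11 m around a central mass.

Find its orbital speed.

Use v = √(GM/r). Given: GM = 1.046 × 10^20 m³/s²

For a circular orbit, gravity supplies the centripetal force, so v = √(GM / r).
v = √(1.046e+20 / 6.383e+11) m/s ≈ 1.28e+04 m/s = 12.8 km/s.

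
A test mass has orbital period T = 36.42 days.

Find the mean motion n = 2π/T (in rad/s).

Convert to SI: T = 36.42 days = 3.14669e+06 s.
n = 2π / T.
n = 2π / 3.14669e+06 s ≈ 1.997e-06 rad/s.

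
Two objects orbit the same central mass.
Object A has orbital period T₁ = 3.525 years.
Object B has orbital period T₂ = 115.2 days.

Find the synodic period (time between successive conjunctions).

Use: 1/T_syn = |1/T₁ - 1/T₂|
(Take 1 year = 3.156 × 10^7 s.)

Convert to SI: T₁ = 3.525 years = 1.11249e+08 s; T₂ = 115.2 days = 9.95328e+06 s.
T_syn = |T₁ · T₂ / (T₁ − T₂)|.
T_syn = |1.11249e+08 · 9.95328e+06 / (1.11249e+08 − 9.95328e+06)| s ≈ 1.093e+07 s = 126.5 days.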